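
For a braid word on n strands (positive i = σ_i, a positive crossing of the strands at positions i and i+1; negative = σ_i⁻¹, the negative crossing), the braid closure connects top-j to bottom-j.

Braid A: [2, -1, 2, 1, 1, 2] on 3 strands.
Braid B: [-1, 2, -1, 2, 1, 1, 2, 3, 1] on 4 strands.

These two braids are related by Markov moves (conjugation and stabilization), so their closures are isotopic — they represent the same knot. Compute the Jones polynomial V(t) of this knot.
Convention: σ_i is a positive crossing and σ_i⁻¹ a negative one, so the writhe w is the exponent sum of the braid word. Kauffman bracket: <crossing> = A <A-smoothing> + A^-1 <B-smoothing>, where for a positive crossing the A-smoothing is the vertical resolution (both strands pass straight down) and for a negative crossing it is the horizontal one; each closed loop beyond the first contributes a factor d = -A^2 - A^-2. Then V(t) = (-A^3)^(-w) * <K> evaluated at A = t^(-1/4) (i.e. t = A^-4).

Markov-equivalent braids have isotopic closures, hence identical knot invariants. Strip the Markov moves from each word to reach a common short braid β, then compute V(t) once on β.
Braid A: s2 s1^-1 s2 s1 s1 s2 on 3 strands has no conjugating prefix/suffix or stabilization to strip; take β = s2 s1^-1 s2 s1 s1 s2.
Braid B: s1^-1 s2 s1^-1 s2 s1 s1 s2 s3 s1 on 4 strands reduces by inverse Markov moves (closure unchanged at each step):
  Deconjugate: the word is γ·β·γ⁻¹ with γ = s1^-1 (prefix) and γ⁻¹ = s1 (suffix); strip both.
  Destabilize: the word has the form β·s3 where s3 occurs only as the final letter (β ∈ B_3); drop it and the last strand → 3 strands.
Reduced to β = s2 s1^-1 s2 s1 s1 s2 on 3 strands, 6 crossings.
Both give the same β = s2 s1^-1 s2 s1 s1 s2 on 3 strands, so one state sum suffices:
Braid: s2 s1^-1 s2 s1 s1 s2 on 3 strands, 6 crossings.
Writhe w = (#positive) - (#negative) = 5 - 1 = 4.
Computing the Kauffman bracket via state sum. There are 2^6 = 64 states.
Each crossing splits two ways (0=vertical, 1=horizontal). The state's weight is A^(#A-smoothings - #B-smoothings) * d^(loops - 1).
Tabulate the states by total A-exponent and number of loops L (A-exp: L × count):
  A^6: L=2 ×1
  A^4: L=1 ×3, L=3 ×3
  A^2: L=2 ×14, L=4 ×1
  A^0: L=1 ×10, L=3 ×10
  A^-2: L=2 ×13, L=4 ×2
  A^-4: L=3 ×6
  A^-6: L=4 ×1
Each group contributes A^e * Σ count * d^(L-1):
Powers of d = -A^2 - A^-2: d^2 = A^4 + 2 + A^-4; d^3 = -A^6 - 3*A^2 - 3*A^-2 - A^-6.
  A^6 * (d) = -A^8 - A^4
  A^4 * (3 + 3*d^2) = 3*A^8 + 9*A^4 + 3
  A^2 * (14*d + d^3) = -A^8 - 17*A^4 - 17 - A^-4
  A^0 * (10 + 10*d^2) = 10*A^4 + 30 + 10*A^-4
  A^-2 * (13*d + 2*d^3) = -2*A^4 - 19 - 19*A^-4 - 2*A^-8
  A^-4 * (6*d^2) = 6 + 12*A^-4 + 6*A^-8
  A^-6 * (d^3) = -1 - 3*A^-4 - 3*A^-8 - A^-12
Summing the groups: <K> = A^8 - A^4 + 2 - A^-4 + A^-8 - A^-12
Normalise by the writhe: (-A^3)^(-w) = (-A^3)^(-4) = A^-12, so f(A) = A^-12 * <K> = A^-4 - A^-8 + 2*A^-12 - A^-16 + A^-20 - A^-24.
Substitute A = t^(-1/4), i.e. A^e → t^(-e/4): V(t) = -t^6 + t^5 - t^4 + 2*t^3 - t^2 + t

Answer: -t^6 + t^5 - t^4 + 2*t^3 - t^2 + t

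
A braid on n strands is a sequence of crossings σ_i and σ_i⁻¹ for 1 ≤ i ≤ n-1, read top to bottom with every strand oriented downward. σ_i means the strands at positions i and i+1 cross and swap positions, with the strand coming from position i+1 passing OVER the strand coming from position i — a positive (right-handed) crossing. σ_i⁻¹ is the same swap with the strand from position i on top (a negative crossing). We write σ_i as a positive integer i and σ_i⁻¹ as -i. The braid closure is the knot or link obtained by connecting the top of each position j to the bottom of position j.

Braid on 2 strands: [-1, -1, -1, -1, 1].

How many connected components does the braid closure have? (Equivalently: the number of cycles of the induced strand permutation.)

1

Derivation:
Track the strand permutation on 2 strands, starting from identity.
  step 1: s1^-1 swaps positions 1,2 -> [2 1]
  step 2: s1^-1 swaps positions 1,2 -> [1 2]
  step 3: s1^-1 swaps positions 1,2 -> [2 1]
  step 4: s1^-1 swaps positions 1,2 -> [1 2]
  step 5: s1 swaps positions 1,2 -> [2 1]
Final permutation (position -> original strand): [2 1]
Closure components = cycle count of this permutation = 1.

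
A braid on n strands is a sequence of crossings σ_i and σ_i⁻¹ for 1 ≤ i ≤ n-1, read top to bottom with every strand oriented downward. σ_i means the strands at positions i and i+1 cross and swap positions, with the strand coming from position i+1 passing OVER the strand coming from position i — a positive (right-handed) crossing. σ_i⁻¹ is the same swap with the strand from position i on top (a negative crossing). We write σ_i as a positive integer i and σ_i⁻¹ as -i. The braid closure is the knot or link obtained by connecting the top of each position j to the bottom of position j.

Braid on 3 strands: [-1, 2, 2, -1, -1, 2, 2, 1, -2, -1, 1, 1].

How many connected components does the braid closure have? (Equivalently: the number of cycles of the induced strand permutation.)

1

Derivation:
Track the strand permutation on 3 strands, starting from identity.
  step 1: s1^-1 swaps positions 1,2 -> [2 1 3]
  step 2: s2 swaps positions 2,3 -> [2 3 1]
  step 3: s2 swaps positions 2,3 -> [2 1 3]
  step 4: s1^-1 swaps positions 1,2 -> [1 2 3]
  step 5: s1^-1 swaps positions 1,2 -> [2 1 3]
  step 6: s2 swaps positions 2,3 -> [2 3 1]
  step 7: s2 swaps positions 2,3 -> [2 1 3]
  step 8: s1 swaps positions 1,2 -> [1 2 3]
  step 9: s2^-1 swaps positions 2,3 -> [1 3 2]
  step 10: s1^-1 swaps positions 1,2 -> [3 1 2]
  step 11: s1 swaps positions 1,2 -> [1 3 2]
  step 12: s1 swaps positions 1,2 -> [3 1 2]
Final permutation (position -> original strand): [3 1 2]
Closure components = cycle count of this permutation = 1.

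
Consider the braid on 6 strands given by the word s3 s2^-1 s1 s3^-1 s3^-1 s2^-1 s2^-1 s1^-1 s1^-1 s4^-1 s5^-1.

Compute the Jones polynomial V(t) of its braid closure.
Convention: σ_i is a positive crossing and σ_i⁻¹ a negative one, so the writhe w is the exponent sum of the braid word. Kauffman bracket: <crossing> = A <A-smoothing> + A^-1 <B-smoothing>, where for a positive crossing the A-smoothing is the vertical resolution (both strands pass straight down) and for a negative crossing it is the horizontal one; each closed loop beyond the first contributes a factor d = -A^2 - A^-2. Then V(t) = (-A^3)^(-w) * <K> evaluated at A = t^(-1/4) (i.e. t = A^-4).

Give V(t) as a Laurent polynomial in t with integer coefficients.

t^-1 - t^-2 + 2*t^-3 - 2*t^-4 + 2*t^-5 - t^-6 + t^-7 - t^-8

Derivation:
The presented braid s3 s2^-1 s1 s3^-1 s3^-1 s2^-1 s2^-1 s1^-1 s1^-1 s4^-1 s5^-1 on 6 strands reduces by inverse Markov moves (closure unchanged at each step):
  Destabilize: the word has the form β·s5^-1 where s5^-1 occurs only as the final letter (β ∈ B_5); drop it and the last strand → 5 strands.
  Destabilize: the word has the form β·s4^-1 where s4^-1 occurs only as the final letter (β ∈ B_4); drop it and the last strand → 4 strands.
Reduced to β = s3 s2^-1 s1 s3^-1 s3^-1 s2^-1 s2^-1 s1^-1 s1^-1 on 4 strands, 9 crossings.
Compute on β:
Braid: s3 s2^-1 s1 s3^-1 s3^-1 s2^-1 s2^-1 s1^-1 s1^-1 on 4 strands, 9 crossings.
Writhe w = (#positive) - (#negative) = 2 - 7 = -5.
Computing the Kauffman bracket via state sum. There are 2^9 = 512 states.
Each crossing splits two ways (0=vertical, 1=horizontal). The state's weight is A^(#A-smoothings - #B-smoothings) * d^(loops - 1).
Tabulate the states by total A-exponent and number of loops L (A-exp: L × count):
  A^9: L=5 ×1
  A^7: L=4 ×9
  A^5: L=3 ×31, L=5 ×5
  A^3: L=2 ×48, L=4 ×35, L=6 ×1
  A^1: L=1 ×28, L=3 ×86, L=5 ×12
  A^-1: L=2 ×82, L=4 ×43, L=6 ×1
  A^-3: L=1 ×20, L=3 ×58, L=5 ×6
  A^-5: L=2 ×25, L=4 ×11
  A^-7: L=1 ×3, L=3 ×6
  A^-9: L=2 ×1
Each group contributes A^e * Σ count * d^(L-1):
Powers of d = -A^2 - A^-2: d^2 = A^4 + 2 + A^-4; d^3 = -A^6 - 3*A^2 - 3*A^-2 - A^-6; d^4 = A^8 + 4*A^4 + 6 + 4*A^-4 + A^-8; d^5 = -A^10 - 5*A^6 - 10*A^2 - 10*A^-2 - 5*A^-6 - A^-10.
  A^9 * (d^4) = A^17 + 4*A^13 + 6*A^9 + 4*A^5 + A
  A^7 * (9*d^3) = -9*A^13 - 27*A^9 - 27*A^5 - 9*A
  A^5 * (31*d^2 + 5*d^4) = 5*A^13 + 51*A^9 + 92*A^5 + 51*A + 5*A^-3
  A^3 * (48*d + 35*d^3 + d^5) = -A^13 - 40*A^9 - 163*A^5 - 163*A - 40*A^-3 - A^-7
  A^1 * (28 + 86*d^2 + 12*d^4) = 12*A^9 + 134*A^5 + 272*A + 134*A^-3 + 12*A^-7
  A^-1 * (82*d + 43*d^3 + d^5) = -A^9 - 48*A^5 - 221*A - 221*A^-3 - 48*A^-7 - A^-11
  A^-3 * (20 + 58*d^2 + 6*d^4) = 6*A^5 + 82*A + 172*A^-3 + 82*A^-7 + 6*A^-11
  A^-5 * (25*d + 11*d^3) = -11*A - 58*A^-3 - 58*A^-7 - 11*A^-11
  A^-7 * (3 + 6*d^2) = 6*A^-3 + 15*A^-7 + 6*A^-11
  A^-9 * (d) = -A^-7 - A^-11
Summing the groups: <K> = A^17 - A^13 + A^9 - 2*A^5 + 2*A - 2*A^-3 + A^-7 - A^-11
Normalise by the writhe: (-A^3)^(-w) = (-A^3)^(5) = -A^15, so f(A) = -A^15 * <K> = -A^32 + A^28 - A^24 + 2*A^20 - 2*A^16 + 2*A^12 - A^8 + A^4.
Substitute A = t^(-1/4), i.e. A^e → t^(-e/4): V(t) = t^-1 - t^-2 + 2*t^-3 - 2*t^-4 + 2*t^-5 - t^-6 + t^-7 - t^-8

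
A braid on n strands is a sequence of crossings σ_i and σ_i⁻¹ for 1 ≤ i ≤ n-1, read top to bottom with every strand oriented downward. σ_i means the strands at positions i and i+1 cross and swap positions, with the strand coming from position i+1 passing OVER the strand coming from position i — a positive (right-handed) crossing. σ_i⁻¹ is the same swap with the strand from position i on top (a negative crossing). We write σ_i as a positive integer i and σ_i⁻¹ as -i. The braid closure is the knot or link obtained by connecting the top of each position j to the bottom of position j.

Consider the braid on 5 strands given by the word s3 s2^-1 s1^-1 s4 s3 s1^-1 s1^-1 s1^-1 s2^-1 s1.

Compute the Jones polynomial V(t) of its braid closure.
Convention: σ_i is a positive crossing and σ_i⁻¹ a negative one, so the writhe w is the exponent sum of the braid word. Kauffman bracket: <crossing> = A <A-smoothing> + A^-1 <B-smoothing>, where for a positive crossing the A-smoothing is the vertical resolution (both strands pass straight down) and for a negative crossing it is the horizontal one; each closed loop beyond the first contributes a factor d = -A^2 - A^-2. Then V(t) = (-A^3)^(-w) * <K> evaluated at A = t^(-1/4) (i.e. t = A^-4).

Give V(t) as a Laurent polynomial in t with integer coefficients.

t - 1 + 3*t^-1 - 4*t^-2 + 4*t^-3 - 4*t^-4 + 3*t^-5 - 2*t^-6 + t^-7

Derivation:
Braid: s3 s2^-1 s1^-1 s4 s3 s1^-1 s1^-1 s1^-1 s2^-1 s1 on 5 strands, 10 crossings.
Writhe w = (#positive) - (#negative) = 4 - 6 = -2.
Enumerate smoothing states for the bracket polynomial. There are 2^10 = 1024 states.
Smooth each crossing (0=||, 1=⌣⌢); contribution A^(Σ sign_k(1-2s_k)) * d^(L-1).
Tabulate the states by total A-exponent and number of loops L (A-exp: L × count):
  A^10: L=7 ×1
  A^8: L=6 ×10
  A^6: L=5 ×42, L=7 ×3
  A^4: L=4 ×95, L=6 ×24, L=8 ×1
  A^2: L=3 ×124, L=5 ×76, L=7 ×10
  A^0: L=2 ×90, L=4 ×126, L=6 ×35, L=8 ×1
  A^-2: L=1 ×28, L=3 ×116, L=5 ×61, L=7 ×5
  A^-4: L=2 ×50, L=4 ×60, L=6 ×10
  A^-6: L=1 ×5, L=3 ×29, L=5 ×11
  A^-8: L=2 ×4, L=4 ×6
  A^-10: L=3 ×1
Each group contributes A^e * Σ count * d^(L-1):
Powers of d = -A^2 - A^-2: d^2 = A^4 + 2 + A^-4; d^3 = -A^6 - 3*A^2 - 3*A^-2 - A^-6; d^4 = A^8 + 4*A^4 + 6 + 4*A^-4 + A^-8; d^5 = -A^10 - 5*A^6 - 10*A^2 - 10*A^-2 - 5*A^-6 - A^-10; d^6 = A^12 + 6*A^8 + 15*A^4 + 20 + 15*A^-4 + 6*A^-8 + A^-12; d^7 = -A^14 - 7*A^10 - 21*A^6 - 35*A^2 - 35*A^-2 - 21*A^-6 - 7*A^-10 - A^-14.
  A^10 * (d^6) = A^22 + 6*A^18 + 15*A^14 + 20*A^10 + 15*A^6 + 6*A^2 + A^-2
  A^8 * (10*d^5) = -10*A^18 - 50*A^14 - 100*A^10 - 100*A^6 - 50*A^2 - 10*A^-2
  A^6 * (42*d^4 + 3*d^6) = 3*A^18 + 60*A^14 + 213*A^10 + 312*A^6 + 213*A^2 + 60*A^-2 + 3*A^-6
  A^4 * (95*d^3 + 24*d^5 + d^7) = -A^18 - 31*A^14 - 236*A^10 - 560*A^6 - 560*A^2 - 236*A^-2 - 31*A^-6 - A^-10
  A^2 * (124*d^2 + 76*d^4 + 10*d^6) = 10*A^14 + 136*A^10 + 578*A^6 + 904*A^2 + 578*A^-2 + 136*A^-6 + 10*A^-10
  A^0 * (90*d + 126*d^3 + 35*d^5 + d^7) = -A^14 - 42*A^10 - 322*A^6 - 853*A^2 - 853*A^-2 - 322*A^-6 - 42*A^-10 - A^-14
  A^-2 * (28 + 116*d^2 + 61*d^4 + 5*d^6) = 5*A^10 + 91*A^6 + 435*A^2 + 726*A^-2 + 435*A^-6 + 91*A^-10 + 5*A^-14
  A^-4 * (50*d + 60*d^3 + 10*d^5) = -10*A^6 - 110*A^2 - 330*A^-2 - 330*A^-6 - 110*A^-10 - 10*A^-14
  A^-6 * (5 + 29*d^2 + 11*d^4) = 11*A^2 + 73*A^-2 + 129*A^-6 + 73*A^-10 + 11*A^-14
  A^-8 * (4*d + 6*d^3) = -6*A^-2 - 22*A^-6 - 22*A^-10 - 6*A^-14
  A^-10 * (d^2) = A^-6 + 2*A^-10 + A^-14
Summing the groups: <K> = A^22 - 2*A^18 + 3*A^14 - 4*A^10 + 4*A^6 - 4*A^2 + 3*A^-2 - A^-6 + A^-10
Normalise by the writhe: (-A^3)^(-w) = (-A^3)^(2) = A^6, so f(A) = A^6 * <K> = A^28 - 2*A^24 + 3*A^20 - 4*A^16 + 4*A^12 - 4*A^8 + 3*A^4 - 1 + A^-4.
Substitute A = t^(-1/4), i.e. A^e → t^(-e/4): V(t) = t - 1 + 3*t^-1 - 4*t^-2 + 4*t^-3 - 4*t^-4 + 3*t^-5 - 2*t^-6 + t^-7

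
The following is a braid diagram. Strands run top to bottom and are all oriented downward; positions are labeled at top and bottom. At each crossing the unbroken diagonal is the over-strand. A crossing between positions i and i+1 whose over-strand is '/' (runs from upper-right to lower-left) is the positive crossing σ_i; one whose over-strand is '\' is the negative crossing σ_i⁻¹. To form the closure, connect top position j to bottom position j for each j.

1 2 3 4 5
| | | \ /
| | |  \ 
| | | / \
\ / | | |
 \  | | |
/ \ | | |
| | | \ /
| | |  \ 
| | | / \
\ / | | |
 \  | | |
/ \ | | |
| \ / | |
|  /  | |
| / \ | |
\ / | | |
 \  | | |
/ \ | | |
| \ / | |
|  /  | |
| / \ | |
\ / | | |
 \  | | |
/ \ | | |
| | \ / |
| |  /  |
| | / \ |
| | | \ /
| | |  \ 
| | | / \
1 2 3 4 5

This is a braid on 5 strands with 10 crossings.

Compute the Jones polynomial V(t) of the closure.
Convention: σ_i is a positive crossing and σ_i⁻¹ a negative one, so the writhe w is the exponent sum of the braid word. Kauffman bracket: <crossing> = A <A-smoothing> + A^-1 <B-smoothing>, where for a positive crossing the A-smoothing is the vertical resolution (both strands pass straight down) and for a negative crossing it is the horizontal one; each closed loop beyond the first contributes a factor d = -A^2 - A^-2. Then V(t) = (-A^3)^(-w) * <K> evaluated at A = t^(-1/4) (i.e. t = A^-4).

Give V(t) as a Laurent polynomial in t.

1 - t^-1 + 3*t^-2 - 4*t^-3 + 5*t^-4 - 6*t^-5 + 5*t^-6 - 4*t^-7 + 3*t^-8 - t^-9

Derivation:
Reading the diagram top to bottom ('/'-over between positions i,i+1 = s_i, '\'-over = s_i^-1): braid word = s4^-1 s1^-1 s4^-1 s1^-1 s2 s1^-1 s2 s1^-1 s3 s4^-1.
Braid: s4^-1 s1^-1 s4^-1 s1^-1 s2 s1^-1 s2 s1^-1 s3 s4^-1 on 5 strands, 10 crossings.
Writhe w = (#positive) - (#negative) = 3 - 7 = -4.
Enumerate smoothing states for the bracket polynomial. There are 2^10 = 1024 states.
Each crossing splits two ways (0=vertical, 1=horizontal). The state's weight is A^(#A-smoothings - #B-smoothings) * d^(loops - 1).
Tabulate the states by total A-exponent and number of loops L (A-exp: L × count):
  A^10: L=8 ×1
  A^8: L=7 ×10
  A^6: L=6 ×45
  A^4: L=5 ×118, L=7 ×2
  A^2: L=4 ×195, L=6 ×15
  A^0: L=3 ×203, L=5 ×49
  A^-2: L=2 ×123, L=4 ×85, L=6 ×2
  A^-4: L=1 ×33, L=3 ×78, L=5 ×9
  A^-6: L=2 ×29, L=4 ×16
  A^-8: L=3 ×9, L=5 ×1
  A^-10: L=4 ×1
Each group contributes A^e * Σ count * d^(L-1):
Powers of d = -A^2 - A^-2: d^2 = A^4 + 2 + A^-4; d^3 = -A^6 - 3*A^2 - 3*A^-2 - A^-6; d^4 = A^8 + 4*A^4 + 6 + 4*A^-4 + A^-8; d^5 = -A^10 - 5*A^6 - 10*A^2 - 10*A^-2 - 5*A^-6 - A^-10; d^6 = A^12 + 6*A^8 + 15*A^4 + 20 + 15*A^-4 + 6*A^-8 + A^-12; d^7 = -A^14 - 7*A^10 - 21*A^6 - 35*A^2 - 35*A^-2 - 21*A^-6 - 7*A^-10 - A^-14.
  A^10 * (d^7) = -A^24 - 7*A^20 - 21*A^16 - 35*A^12 - 35*A^8 - 21*A^4 - 7 - A^-4
  A^8 * (10*d^6) = 10*A^20 + 60*A^16 + 150*A^12 + 200*A^8 + 150*A^4 + 60 + 10*A^-4
  A^6 * (45*d^5) = -45*A^16 - 225*A^12 - 450*A^8 - 450*A^4 - 225 - 45*A^-4
  A^4 * (118*d^4 + 2*d^6) = 2*A^16 + 130*A^12 + 502*A^8 + 748*A^4 + 502 + 130*A^-4 + 2*A^-8
  A^2 * (195*d^3 + 15*d^5) = -15*A^12 - 270*A^8 - 735*A^4 - 735 - 270*A^-4 - 15*A^-8
  A^0 * (203*d^2 + 49*d^4) = 49*A^8 + 399*A^4 + 700 + 399*A^-4 + 49*A^-8
  A^-2 * (123*d + 85*d^3 + 2*d^5) = -2*A^8 - 95*A^4 - 398 - 398*A^-4 - 95*A^-8 - 2*A^-12
  A^-4 * (33 + 78*d^2 + 9*d^4) = 9*A^4 + 114 + 243*A^-4 + 114*A^-8 + 9*A^-12
  A^-6 * (29*d + 16*d^3) = -16 - 77*A^-4 - 77*A^-8 - 16*A^-12
  A^-8 * (9*d^2 + d^4) = 1 + 13*A^-4 + 24*A^-8 + 13*A^-12 + A^-16
  A^-10 * (d^3) = -A^-4 - 3*A^-8 - 3*A^-12 - A^-16
Summing the groups: <K> = -A^24 + 3*A^20 - 4*A^16 + 5*A^12 - 6*A^8 + 5*A^4 - 4 + 3*A^-4 - A^-8 + A^-12
Normalise by the writhe: (-A^3)^(-w) = (-A^3)^(4) = A^12, so f(A) = A^12 * <K> = -A^36 + 3*A^32 - 4*A^28 + 5*A^24 - 6*A^20 + 5*A^16 - 4*A^12 + 3*A^8 - A^4 + 1.
Substitute A = t^(-1/4), i.e. A^e → t^(-e/4): V(t) = 1 - t^-1 + 3*t^-2 - 4*t^-3 + 5*t^-4 - 6*t^-5 + 5*t^-6 - 4*t^-7 + 3*t^-8 - t^-9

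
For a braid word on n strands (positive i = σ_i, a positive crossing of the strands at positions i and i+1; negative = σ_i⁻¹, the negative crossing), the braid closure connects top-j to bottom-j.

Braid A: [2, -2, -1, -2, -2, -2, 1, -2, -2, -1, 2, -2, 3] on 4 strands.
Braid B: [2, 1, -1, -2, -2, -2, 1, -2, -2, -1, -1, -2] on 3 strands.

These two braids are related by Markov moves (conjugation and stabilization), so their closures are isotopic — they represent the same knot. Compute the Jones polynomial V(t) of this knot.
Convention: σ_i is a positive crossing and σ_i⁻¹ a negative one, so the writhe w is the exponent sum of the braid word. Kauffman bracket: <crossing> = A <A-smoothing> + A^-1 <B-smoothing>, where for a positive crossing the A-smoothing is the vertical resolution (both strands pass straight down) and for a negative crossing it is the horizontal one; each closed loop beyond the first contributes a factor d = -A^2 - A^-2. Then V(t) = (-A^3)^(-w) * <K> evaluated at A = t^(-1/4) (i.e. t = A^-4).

Markov-equivalent braids have isotopic closures, hence identical knot invariants. Strip the Markov moves from each word to reach a common short braid β, then compute V(t) once on β.
Braid A: s2 s2^-1 s1^-1 s2^-1 s2^-1 s2^-1 s1 s2^-1 s2^-1 s1^-1 s2 s2^-1 s3 on 4 strands reduces by inverse Markov moves (closure unchanged at each step):
  Destabilize: the word has the form β·s3 where s3 occurs only as the final letter (β ∈ B_3); drop it and the last strand → 3 strands.
  Deconjugate: the word is γ·β·γ⁻¹ with γ = s2 s2^-1 (prefix) and γ⁻¹ = s2 s2^-1 (suffix); strip both.
Reduced to β = s1^-1 s2^-1 s2^-1 s2^-1 s1 s2^-1 s2^-1 s1^-1 on 3 strands, 8 crossings.
Braid B: s2 s1 s1^-1 s2^-1 s2^-1 s2^-1 s1 s2^-1 s2^-1 s1^-1 s1^-1 s2^-1 on 3 strands reduces by inverse Markov moves (closure unchanged at each step):
  Deconjugate: the word is γ·β·γ⁻¹ with γ = s2 s1 (prefix) and γ⁻¹ = s1^-1 s2^-1 (suffix); strip both.
Reduced to β = s1^-1 s2^-1 s2^-1 s2^-1 s1 s2^-1 s2^-1 s1^-1 on 3 strands, 8 crossings.
Both give the same β = s1^-1 s2^-1 s2^-1 s2^-1 s1 s2^-1 s2^-1 s1^-1 on 3 strands, so one state sum suffices:
Braid: s1^-1 s2^-1 s2^-1 s2^-1 s1 s2^-1 s2^-1 s1^-1 on 3 strands, 8 crossings.
Writhe w = (#positive) - (#negative) = 1 - 7 = -6.
Enumerate smoothing states for the bracket polynomial. There are 2^8 = 256 states.
Smooth each crossing (0=||, 1=⌣⌢); contribution A^(Σ sign_k(1-2s_k)) * d^(L-1).
Tabulate the states by total A-exponent and number of loops L (A-exp: L × count):
  A^8: L=6 ×1
  A^6: L=5 ×8
  A^4: L=4 ×27, L=6 ×1
  A^2: L=3 ×49, L=5 ×7
  A^0: L=2 ×49, L=4 ×21
  A^-2: L=1 ×22, L=3 ×34
  A^-4: L=2 ×27, L=4 ×1
  A^-6: L=1 ×5, L=3 ×3
  A^-8: L=2 ×1
Each group contributes A^e * Σ count * d^(L-1):
Powers of d = -A^2 - A^-2: d^2 = A^4 + 2 + A^-4; d^3 = -A^6 - 3*A^2 - 3*A^-2 - A^-6; d^4 = A^8 + 4*A^4 + 6 + 4*A^-4 + A^-8; d^5 = -A^10 - 5*A^6 - 10*A^2 - 10*A^-2 - 5*A^-6 - A^-10.
  A^8 * (d^5) = -A^18 - 5*A^14 - 10*A^10 - 10*A^6 - 5*A^2 - A^-2
  A^6 * (8*d^4) = 8*A^14 + 32*A^10 + 48*A^6 + 32*A^2 + 8*A^-2
  A^4 * (27*d^3 + d^5) = -A^14 - 32*A^10 - 91*A^6 - 91*A^2 - 32*A^-2 - A^-6
  A^2 * (49*d^2 + 7*d^4) = 7*A^10 + 77*A^6 + 140*A^2 + 77*A^-2 + 7*A^-6
  A^0 * (49*d + 21*d^3) = -21*A^6 - 112*A^2 - 112*A^-2 - 21*A^-6
  A^-2 * (22 + 34*d^2) = 34*A^2 + 90*A^-2 + 34*A^-6
  A^-4 * (27*d + d^3) = -A^2 - 30*A^-2 - 30*A^-6 - A^-10
  A^-6 * (5 + 3*d^2) = 3*A^-2 + 11*A^-6 + 3*A^-10
  A^-8 * (d) = -A^-6 - A^-10
Summing the groups: <K> = -A^18 + 2*A^14 - 3*A^10 + 3*A^6 - 3*A^2 + 3*A^-2 - A^-6 + A^-10
Normalise by the writhe: (-A^3)^(-w) = (-A^3)^(6) = A^18, so f(A) = A^18 * <K> = -A^36 + 2*A^32 - 3*A^28 + 3*A^24 - 3*A^20 + 3*A^16 - A^12 + A^8.
Substitute A = t^(-1/4), i.e. A^e → t^(-e/4): V(t) = t^-2 - t^-3 + 3*t^-4 - 3*t^-5 + 3*t^-6 - 3*t^-7 + 2*t^-8 - t^-9

Answer: t^-2 - t^-3 + 3*t^-4 - 3*t^-5 + 3*t^-6 - 3*t^-7 + 2*t^-8 - t^-9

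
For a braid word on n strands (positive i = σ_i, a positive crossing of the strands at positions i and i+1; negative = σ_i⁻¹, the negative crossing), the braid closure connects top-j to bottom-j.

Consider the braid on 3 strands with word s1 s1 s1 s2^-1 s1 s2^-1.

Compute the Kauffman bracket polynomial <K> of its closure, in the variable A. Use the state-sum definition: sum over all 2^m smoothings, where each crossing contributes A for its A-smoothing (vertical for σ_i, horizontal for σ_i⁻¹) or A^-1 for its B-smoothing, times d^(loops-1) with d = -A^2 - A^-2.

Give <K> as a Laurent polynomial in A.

A^10 - A^6 + 2*A^2 - 2*A^-2 + 2*A^-6 - 2*A^-10 + A^-14

Derivation:
Braid: s1 s1 s1 s2^-1 s1 s2^-1 on 3 strands, 6 crossings.
Writhe w = (#positive) - (#negative) = 4 - 2 = 2.
State-sum expansion of <K>. There are 2^6 = 64 states.
Smooth each crossing (0=||, 1=⌣⌢); contribution A^(Σ sign_k(1-2s_k)) * d^(L-1).
Tabulate the states by total A-exponent and number of loops L (A-exp: L × count):
  A^6: L=3 ×1
  A^4: L=2 ×6
  A^2: L=1 ×11, L=3 ×4
  A^0: L=2 ×19, L=4 ×1
  A^-2: L=3 ×15
  A^-4: L=4 ×6
  A^-6: L=5 ×1
Each group contributes A^e * Σ count * d^(L-1):
Powers of d = -A^2 - A^-2: d^2 = A^4 + 2 + A^-4; d^3 = -A^6 - 3*A^2 - 3*A^-2 - A^-6; d^4 = A^8 + 4*A^4 + 6 + 4*A^-4 + A^-8.
  A^6 * (d^2) = A^10 + 2*A^6 + A^2
  A^4 * (6*d) = -6*A^6 - 6*A^2
  A^2 * (11 + 4*d^2) = 4*A^6 + 19*A^2 + 4*A^-2
  A^0 * (19*d + d^3) = -A^6 - 22*A^2 - 22*A^-2 - A^-6
  A^-2 * (15*d^2) = 15*A^2 + 30*A^-2 + 15*A^-6
  A^-4 * (6*d^3) = -6*A^2 - 18*A^-2 - 18*A^-6 - 6*A^-10
  A^-6 * (d^4) = A^2 + 4*A^-2 + 6*A^-6 + 4*A^-10 + A^-14
Summing the groups: <K> = A^10 - A^6 + 2*A^2 - 2*A^-2 + 2*A^-6 - 2*A^-10 + A^-14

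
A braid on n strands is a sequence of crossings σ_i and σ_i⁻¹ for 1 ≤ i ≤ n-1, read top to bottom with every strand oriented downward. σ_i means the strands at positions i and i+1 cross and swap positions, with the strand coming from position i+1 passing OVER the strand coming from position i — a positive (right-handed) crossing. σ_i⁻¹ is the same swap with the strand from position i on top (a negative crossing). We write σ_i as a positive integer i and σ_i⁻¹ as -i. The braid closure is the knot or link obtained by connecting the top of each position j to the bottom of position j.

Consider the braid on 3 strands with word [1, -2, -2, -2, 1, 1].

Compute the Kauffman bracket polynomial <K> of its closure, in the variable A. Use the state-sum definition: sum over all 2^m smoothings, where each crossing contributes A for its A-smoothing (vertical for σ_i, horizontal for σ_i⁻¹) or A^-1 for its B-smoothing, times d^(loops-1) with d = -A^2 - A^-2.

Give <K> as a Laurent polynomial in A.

Braid: s1 s2^-1 s2^-1 s2^-1 s1 s1 on 3 strands, 6 crossings.
Writhe w = (#positive) - (#negative) = 3 - 3 = 0.
State-sum expansion of <K>. There are 2^6 = 64 states.
Each crossing splits two ways (0=vertical, 1=horizontal). The state's weight is A^(#A-smoothings - #B-smoothings) * d^(loops - 1).
Tabulate the states by total A-exponent and number of loops L (A-exp: L × count):
  A^6: L=4 ×1
  A^4: L=3 ×6
  A^2: L=2 ×12, L=4 ×3
  A^0: L=1 ×9, L=3 ×10, L=5 ×1
  A^-2: L=2 ×12, L=4 ×3
  A^-4: L=3 ×6
  A^-6: L=4 ×1
Each group contributes A^e * Σ count * d^(L-1):
Powers of d = -A^2 - A^-2: d^2 = A^4 + 2 + A^-4; d^3 = -A^6 - 3*A^2 - 3*A^-2 - A^-6; d^4 = A^8 + 4*A^4 + 6 + 4*A^-4 + A^-8.
  A^6 * (d^3) = -A^12 - 3*A^8 - 3*A^4 - 1
  A^4 * (6*d^2) = 6*A^8 + 12*A^4 + 6
  A^2 * (12*d + 3*d^3) = -3*A^8 - 21*A^4 - 21 - 3*A^-4
  A^0 * (9 + 10*d^2 + d^4) = A^8 + 14*A^4 + 35 + 14*A^-4 + A^-8
  A^-2 * (12*d + 3*d^3) = -3*A^4 - 21 - 21*A^-4 - 3*A^-8
  A^-4 * (6*d^2) = 6 + 12*A^-4 + 6*A^-8
  A^-6 * (d^3) = -1 - 3*A^-4 - 3*A^-8 - A^-12
Summing the groups: <K> = -A^12 + A^8 - A^4 + 3 - A^-4 + A^-8 - A^-12

Answer: -A^12 + A^8 - A^4 + 3 - A^-4 + A^-8 - A^-12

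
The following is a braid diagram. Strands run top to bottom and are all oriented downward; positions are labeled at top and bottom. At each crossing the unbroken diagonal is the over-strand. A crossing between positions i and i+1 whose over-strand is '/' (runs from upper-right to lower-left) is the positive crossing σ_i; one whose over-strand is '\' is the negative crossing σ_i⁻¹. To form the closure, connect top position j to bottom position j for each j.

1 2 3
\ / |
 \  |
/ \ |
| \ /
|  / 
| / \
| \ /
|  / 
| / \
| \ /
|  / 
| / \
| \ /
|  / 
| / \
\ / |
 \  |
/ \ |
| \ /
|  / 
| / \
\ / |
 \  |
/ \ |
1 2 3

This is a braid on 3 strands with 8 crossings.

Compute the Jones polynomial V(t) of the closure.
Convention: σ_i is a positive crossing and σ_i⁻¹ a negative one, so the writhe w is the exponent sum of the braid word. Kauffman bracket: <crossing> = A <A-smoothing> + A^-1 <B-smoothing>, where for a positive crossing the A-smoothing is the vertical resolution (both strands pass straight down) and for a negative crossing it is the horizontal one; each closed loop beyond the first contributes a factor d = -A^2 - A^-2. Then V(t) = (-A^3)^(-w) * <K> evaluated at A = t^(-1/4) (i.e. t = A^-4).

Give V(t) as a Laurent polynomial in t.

-t^6 + 2*t^5 - 3*t^4 + 4*t^3 - 4*t^2 + 4*t - 2 + 2*t^-1 - t^-2

Derivation:
Reading the diagram top to bottom ('/'-over between positions i,i+1 = s_i, '\'-over = s_i^-1): braid word = s1^-1 s2 s2 s2 s2 s1^-1 s2 s1^-1.
Braid: s1^-1 s2 s2 s2 s2 s1^-1 s2 s1^-1 on 3 strands, 8 crossings.
Writhe w = (#positive) - (#negative) = 5 - 3 = 2.
State-sum expansion of <K>. There are 2^8 = 256 states.
Smooth each crossing (0=||, 1=⌣⌢); contribution A^(Σ sign_k(1-2s_k)) * d^(L-1).
Tabulate the states by total A-exponent and number of loops L (A-exp: L × count):
  A^8: L=4 ×1
  A^6: L=3 ×8
  A^4: L=2 ×22, L=4 ×6
  A^2: L=1 ×23, L=3 ×29, L=5 ×4
  A^0: L=2 ×47, L=4 ×22, L=6 ×1
  A^-2: L=3 ×48, L=5 ×8
  A^-4: L=4 ×27, L=6 ×1
  A^-6: L=5 ×8
  A^-8: L=6 ×1
Each group contributes A^e * Σ count * d^(L-1):
Powers of d = -A^2 - A^-2: d^2 = A^4 + 2 + A^-4; d^3 = -A^6 - 3*A^2 - 3*A^-2 - A^-6; d^4 = A^8 + 4*A^4 + 6 + 4*A^-4 + A^-8; d^5 = -A^10 - 5*A^6 - 10*A^2 - 10*A^-2 - 5*A^-6 - A^-10.
  A^8 * (d^3) = -A^14 - 3*A^10 - 3*A^6 - A^2
  A^6 * (8*d^2) = 8*A^10 + 16*A^6 + 8*A^2
  A^4 * (22*d + 6*d^3) = -6*A^10 - 40*A^6 - 40*A^2 - 6*A^-2
  A^2 * (23 + 29*d^2 + 4*d^4) = 4*A^10 + 45*A^6 + 105*A^2 + 45*A^-2 + 4*A^-6
  A^0 * (47*d + 22*d^3 + d^5) = -A^10 - 27*A^6 - 123*A^2 - 123*A^-2 - 27*A^-6 - A^-10
  A^-2 * (48*d^2 + 8*d^4) = 8*A^6 + 80*A^2 + 144*A^-2 + 80*A^-6 + 8*A^-10
  A^-4 * (27*d^3 + d^5) = -A^6 - 32*A^2 - 91*A^-2 - 91*A^-6 - 32*A^-10 - A^-14
  A^-6 * (8*d^4) = 8*A^2 + 32*A^-2 + 48*A^-6 + 32*A^-10 + 8*A^-14
  A^-8 * (d^5) = -A^2 - 5*A^-2 - 10*A^-6 - 10*A^-10 - 5*A^-14 - A^-18
Summing the groups: <K> = -A^14 + 2*A^10 - 2*A^6 + 4*A^2 - 4*A^-2 + 4*A^-6 - 3*A^-10 + 2*A^-14 - A^-18
Normalise by the writhe: (-A^3)^(-w) = (-A^3)^(-2) = A^-6, so f(A) = A^-6 * <K> = -A^8 + 2*A^4 - 2 + 4*A^-4 - 4*A^-8 + 4*A^-12 - 3*A^-16 + 2*A^-20 - A^-24.
Substitute A = t^(-1/4), i.e. A^e → t^(-e/4): V(t) = -t^6 + 2*t^5 - 3*t^4 + 4*t^3 - 4*t^2 + 4*t - 2 + 2*t^-1 - t^-2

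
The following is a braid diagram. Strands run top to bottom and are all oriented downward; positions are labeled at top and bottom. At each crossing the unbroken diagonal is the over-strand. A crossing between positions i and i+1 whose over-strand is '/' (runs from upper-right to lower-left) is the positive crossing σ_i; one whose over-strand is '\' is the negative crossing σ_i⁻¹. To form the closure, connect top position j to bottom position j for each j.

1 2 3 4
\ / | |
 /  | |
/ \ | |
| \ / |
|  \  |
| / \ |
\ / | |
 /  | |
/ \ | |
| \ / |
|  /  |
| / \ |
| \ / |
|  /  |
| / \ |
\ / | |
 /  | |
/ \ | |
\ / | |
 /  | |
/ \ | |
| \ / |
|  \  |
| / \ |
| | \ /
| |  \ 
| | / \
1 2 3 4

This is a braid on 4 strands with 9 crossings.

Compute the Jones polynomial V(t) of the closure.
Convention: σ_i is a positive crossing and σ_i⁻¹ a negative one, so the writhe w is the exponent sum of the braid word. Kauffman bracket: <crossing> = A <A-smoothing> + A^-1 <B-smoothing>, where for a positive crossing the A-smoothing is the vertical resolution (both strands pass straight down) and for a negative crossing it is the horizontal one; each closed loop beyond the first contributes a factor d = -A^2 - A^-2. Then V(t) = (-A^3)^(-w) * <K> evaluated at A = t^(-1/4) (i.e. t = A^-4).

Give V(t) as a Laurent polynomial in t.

t^7 - 2*t^6 + 2*t^5 - 3*t^4 + 3*t^3 - 2*t^2 + 2*t

Derivation:
Reading the diagram top to bottom ('/'-over between positions i,i+1 = s_i, '\'-over = s_i^-1): braid word = s1 s2^-1 s1 s2 s2 s1 s1 s2^-1 s3^-1.
The presented braid s1 s2^-1 s1 s2 s2 s1 s1 s2^-1 s3^-1 on 4 strands reduces by inverse Markov moves (closure unchanged at each step):
  Destabilize: the word has the form β·s3^-1 where s3^-1 occurs only as the final letter (β ∈ B_3); drop it and the last strand → 3 strands.
Reduced to β = s1 s2^-1 s1 s2 s2 s1 s1 s2^-1 on 3 strands, 8 crossings.
Compute on β:
Braid: s1 s2^-1 s1 s2 s2 s1 s1 s2^-1 on 3 strands, 8 crossings.
Writhe w = (#positive) - (#negative) = 6 - 2 = 4.
State-sum expansion of <K>. There are 2^8 = 256 states.
Smooth each crossing (0=||, 1=⌣⌢); contribution A^(Σ sign_k(1-2s_k)) * d^(L-1).
Tabulate the states by total A-exponent and number of loops L (A-exp: L × count):
  A^8: L=3 ×1
  A^6: L=2 ×6, L=4 ×2
  A^4: L=1 ×11, L=3 ×16, L=5 ×1
  A^2: L=2 ×47, L=4 ×9
  A^0: L=1 ×26, L=3 ×43, L=5 ×1
  A^-2: L=2 ×41, L=4 ×15
  A^-4: L=3 ×26, L=5 ×2
  A^-6: L=4 ×8
  A^-8: L=5 ×1
Each group contributes A^e * Σ count * d^(L-1):
Powers of d = -A^2 - A^-2: d^2 = A^4 + 2 + A^-4; d^3 = -A^6 - 3*A^2 - 3*A^-2 - A^-6; d^4 = A^8 + 4*A^4 + 6 + 4*A^-4 + A^-8.
  A^8 * (d^2) = A^12 + 2*A^8 + A^4
  A^6 * (6*d + 2*d^3) = -2*A^12 - 12*A^8 - 12*A^4 - 2
  A^4 * (11 + 16*d^2 + d^4) = A^12 + 20*A^8 + 49*A^4 + 20 + A^-4
  A^2 * (47*d + 9*d^3) = -9*A^8 - 74*A^4 - 74 - 9*A^-4
  A^0 * (26 + 43*d^2 + d^4) = A^8 + 47*A^4 + 118 + 47*A^-4 + A^-8
  A^-2 * (41*d + 15*d^3) = -15*A^4 - 86 - 86*A^-4 - 15*A^-8
  A^-4 * (26*d^2 + 2*d^4) = 2*A^4 + 34 + 64*A^-4 + 34*A^-8 + 2*A^-12
  A^-6 * (8*d^3) = -8 - 24*A^-4 - 24*A^-8 - 8*A^-12
  A^-8 * (d^4) = 1 + 4*A^-4 + 6*A^-8 + 4*A^-12 + A^-16
Summing the groups: <K> = 2*A^8 - 2*A^4 + 3 - 3*A^-4 + 2*A^-8 - 2*A^-12 + A^-16
Normalise by the writhe: (-A^3)^(-w) = (-A^3)^(-4) = A^-12, so f(A) = A^-12 * <K> = 2*A^-4 - 2*A^-8 + 3*A^-12 - 3*A^-16 + 2*A^-20 - 2*A^-24 + A^-28.
Substitute A = t^(-1/4), i.e. A^e → t^(-e/4): V(t) = t^7 - 2*t^6 + 2*t^5 - 3*t^4 + 3*t^3 - 2*t^2 + 2*t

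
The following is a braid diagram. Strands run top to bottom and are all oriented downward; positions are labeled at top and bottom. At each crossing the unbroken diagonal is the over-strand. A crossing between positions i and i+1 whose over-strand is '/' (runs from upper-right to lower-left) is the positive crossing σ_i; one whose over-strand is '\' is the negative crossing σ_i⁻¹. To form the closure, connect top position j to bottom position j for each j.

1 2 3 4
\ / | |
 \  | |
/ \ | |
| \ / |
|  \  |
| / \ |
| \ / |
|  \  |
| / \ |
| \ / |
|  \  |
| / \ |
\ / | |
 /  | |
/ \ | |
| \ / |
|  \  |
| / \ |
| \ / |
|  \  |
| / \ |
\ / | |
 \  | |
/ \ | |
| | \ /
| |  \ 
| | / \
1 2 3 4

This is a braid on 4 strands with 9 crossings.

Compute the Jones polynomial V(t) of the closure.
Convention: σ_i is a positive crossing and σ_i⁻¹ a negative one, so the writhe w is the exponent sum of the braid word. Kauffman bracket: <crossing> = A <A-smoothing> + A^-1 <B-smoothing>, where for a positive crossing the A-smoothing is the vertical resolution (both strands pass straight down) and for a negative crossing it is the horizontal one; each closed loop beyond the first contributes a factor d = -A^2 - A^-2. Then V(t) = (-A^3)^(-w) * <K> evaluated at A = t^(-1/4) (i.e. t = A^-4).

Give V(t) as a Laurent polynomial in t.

Reading the diagram top to bottom ('/'-over between positions i,i+1 = s_i, '\'-over = s_i^-1): braid word = s1^-1 s2^-1 s2^-1 s2^-1 s1 s2^-1 s2^-1 s1^-1 s3^-1.
The presented braid s1^-1 s2^-1 s2^-1 s2^-1 s1 s2^-1 s2^-1 s1^-1 s3^-1 on 4 strands reduces by inverse Markov moves (closure unchanged at each step):
  Destabilize: the word has the form β·s3^-1 where s3^-1 occurs only as the final letter (β ∈ B_3); drop it and the last strand → 3 strands.
Reduced to β = s1^-1 s2^-1 s2^-1 s2^-1 s1 s2^-1 s2^-1 s1^-1 on 3 strands, 8 crossings.
Compute on β:
Braid: s1^-1 s2^-1 s2^-1 s2^-1 s1 s2^-1 s2^-1 s1^-1 on 3 strands, 8 crossings.
Writhe w = (#positive) - (#negative) = 1 - 7 = -6.
Enumerate smoothing states for the bracket polynomial. There are 2^8 = 256 states.
Smooth each crossing (0=||, 1=⌣⌢); contribution A^(Σ sign_k(1-2s_k)) * d^(L-1).
Tabulate the states by total A-exponent and number of loops L (A-exp: L × count):
  A^8: L=6 ×1
  A^6: L=5 ×8
  A^4: L=4 ×27, L=6 ×1
  A^2: L=3 ×49, L=5 ×7
  A^0: L=2 ×49, L=4 ×21
  A^-2: L=1 ×22, L=3 ×34
  A^-4: L=2 ×27, L=4 ×1
  A^-6: L=1 ×5, L=3 ×3
  A^-8: L=2 ×1
Each group contributes A^e * Σ count * d^(L-1):
Powers of d = -A^2 - A^-2: d^2 = A^4 + 2 + A^-4; d^3 = -A^6 - 3*A^2 - 3*A^-2 - A^-6; d^4 = A^8 + 4*A^4 + 6 + 4*A^-4 + A^-8; d^5 = -A^10 - 5*A^6 - 10*A^2 - 10*A^-2 - 5*A^-6 - A^-10.
  A^8 * (d^5) = -A^18 - 5*A^14 - 10*A^10 - 10*A^6 - 5*A^2 - A^-2
  A^6 * (8*d^4) = 8*A^14 + 32*A^10 + 48*A^6 + 32*A^2 + 8*A^-2
  A^4 * (27*d^3 + d^5) = -A^14 - 32*A^10 - 91*A^6 - 91*A^2 - 32*A^-2 - A^-6
  A^2 * (49*d^2 + 7*d^4) = 7*A^10 + 77*A^6 + 140*A^2 + 77*A^-2 + 7*A^-6
  A^0 * (49*d + 21*d^3) = -21*A^6 - 112*A^2 - 112*A^-2 - 21*A^-6
  A^-2 * (22 + 34*d^2) = 34*A^2 + 90*A^-2 + 34*A^-6
  A^-4 * (27*d + d^3) = -A^2 - 30*A^-2 - 30*A^-6 - A^-10
  A^-6 * (5 + 3*d^2) = 3*A^-2 + 11*A^-6 + 3*A^-10
  A^-8 * (d) = -A^-6 - A^-10
Summing the groups: <K> = -A^18 + 2*A^14 - 3*A^10 + 3*A^6 - 3*A^2 + 3*A^-2 - A^-6 + A^-10
Normalise by the writhe: (-A^3)^(-w) = (-A^3)^(6) = A^18, so f(A) = A^18 * <K> = -A^36 + 2*A^32 - 3*A^28 + 3*A^24 - 3*A^20 + 3*A^16 - A^12 + A^8.
Substitute A = t^(-1/4), i.e. A^e → t^(-e/4): V(t) = t^-2 - t^-3 + 3*t^-4 - 3*t^-5 + 3*t^-6 - 3*t^-7 + 2*t^-8 - t^-9

Answer: t^-2 - t^-3 + 3*t^-4 - 3*t^-5 + 3*t^-6 - 3*t^-7 + 2*t^-8 - t^-9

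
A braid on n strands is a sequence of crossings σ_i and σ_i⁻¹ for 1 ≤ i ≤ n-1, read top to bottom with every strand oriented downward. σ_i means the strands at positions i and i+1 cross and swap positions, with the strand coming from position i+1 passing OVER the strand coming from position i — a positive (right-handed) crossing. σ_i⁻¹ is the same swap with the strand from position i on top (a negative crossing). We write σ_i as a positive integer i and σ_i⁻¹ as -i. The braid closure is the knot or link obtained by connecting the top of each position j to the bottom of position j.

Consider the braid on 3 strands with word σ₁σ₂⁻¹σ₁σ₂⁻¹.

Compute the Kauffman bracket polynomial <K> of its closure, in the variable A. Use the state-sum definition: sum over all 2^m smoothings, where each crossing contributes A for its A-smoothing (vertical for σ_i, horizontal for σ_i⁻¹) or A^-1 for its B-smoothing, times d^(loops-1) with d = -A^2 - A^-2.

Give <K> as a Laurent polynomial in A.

A^8 - A^4 + 1 - A^-4 + A^-8

Derivation:
Braid: s1 s2^-1 s1 s2^-1 on 3 strands, 4 crossings.
Writhe w = (#positive) - (#negative) = 2 - 2 = 0.
Enumerate smoothing states for the bracket polynomial. There are 2^4 = 16 states.
Each crossing splits two ways (0=vertical, 1=horizontal). The state's weight is A^(#A-smoothings - #B-smoothings) * d^(loops - 1).
  state 0000: A-exp=+0, loops=3, term = A^0 * d^2
  state 0001: A-exp=+2, loops=2, term = A^2 * d^1
  state 0010: A-exp=-2, loops=2, term = A^-2 * d^1
  state 0011: A-exp=+0, loops=1, term = A^0 * d^0
  state 0100: A-exp=+2, loops=2, term = A^2 * d^1
  state 0101: A-exp=+4, loops=3, term = A^4 * d^2
  state 0110: A-exp=+0, loops=1, term = A^0 * d^0
  state 0111: A-exp=+2, loops=2, term = A^2 * d^1
  state 1000: A-exp=-2, loops=2, term = A^-2 * d^1
  state 1001: A-exp=+0, loops=1, term = A^0 * d^0
  state 1010: A-exp=-4, loops=3, term = A^-4 * d^2
  state 1011: A-exp=-2, loops=2, term = A^-2 * d^1
  state 1100: A-exp=+0, loops=1, term = A^0 * d^0
  state 1101: A-exp=+2, loops=2, term = A^2 * d^1
  state 1110: A-exp=-2, loops=2, term = A^-2 * d^1
  state 1111: A-exp=+0, loops=1, term = A^0 * d^0
Collect the terms by A-exponent (count of states per loop number):
Powers of d = -A^2 - A^-2: d^2 = A^4 + 2 + A^-4.
  A^4 * (d^2) = A^8 + 2*A^4 + 1
  A^2 * (4*d) = -4*A^4 - 4
  A^0 * (5 + d^2) = A^4 + 7 + A^-4
  A^-2 * (4*d) = -4 - 4*A^-4
  A^-4 * (d^2) = 1 + 2*A^-4 + A^-8
Summing the groups: <K> = A^8 - A^4 + 1 - A^-4 + A^-8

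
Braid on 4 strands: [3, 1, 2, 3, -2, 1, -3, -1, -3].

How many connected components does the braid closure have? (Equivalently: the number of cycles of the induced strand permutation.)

Track the strand permutation on 4 strands, starting from identity.
  step 1: s3 swaps positions 3,4 -> [1 2 4 3]
  step 2: s1 swaps positions 1,2 -> [2 1 4 3]
  step 3: s2 swaps positions 2,3 -> [2 4 1 3]
  step 4: s3 swaps positions 3,4 -> [2 4 3 1]
  step 5: s2^-1 swaps positions 2,3 -> [2 3 4 1]
  step 6: s1 swaps positions 1,2 -> [3 2 4 1]
  step 7: s3^-1 swaps positions 3,4 -> [3 2 1 4]
  step 8: s1^-1 swaps positions 1,2 -> [2 3 1 4]
  step 9: s3^-1 swaps positions 3,4 -> [2 3 4 1]
Final permutation (position -> original strand): [2 3 4 1]
Closure components = cycle count of this permutation = 1.

Answer: 1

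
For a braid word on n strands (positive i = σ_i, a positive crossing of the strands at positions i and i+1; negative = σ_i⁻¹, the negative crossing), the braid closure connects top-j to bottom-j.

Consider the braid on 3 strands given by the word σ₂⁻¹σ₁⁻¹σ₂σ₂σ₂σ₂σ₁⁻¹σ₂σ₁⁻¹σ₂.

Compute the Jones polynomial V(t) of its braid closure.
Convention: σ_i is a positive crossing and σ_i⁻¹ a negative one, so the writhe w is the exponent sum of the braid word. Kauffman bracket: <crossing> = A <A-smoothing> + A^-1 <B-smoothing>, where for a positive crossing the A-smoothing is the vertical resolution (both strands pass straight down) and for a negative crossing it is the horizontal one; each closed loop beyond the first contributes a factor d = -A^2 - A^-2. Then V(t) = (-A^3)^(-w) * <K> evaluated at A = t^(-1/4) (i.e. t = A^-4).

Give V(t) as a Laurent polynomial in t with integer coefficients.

-t^6 + 2*t^5 - 3*t^4 + 4*t^3 - 4*t^2 + 4*t - 2 + 2*t^-1 - t^-2

Derivation:
The presented braid s2^-1 s1^-1 s2 s2 s2 s2 s1^-1 s2 s1^-1 s2 on 3 strands reduces by inverse Markov moves (closure unchanged at each step):
  Deconjugate: the word is γ·β·γ⁻¹ with γ = s2^-1 (prefix) and γ⁻¹ = s2 (suffix); strip both.
Reduced to β = s1^-1 s2 s2 s2 s2 s1^-1 s2 s1^-1 on 3 strands, 8 crossings.
Compute on β:
Braid: s1^-1 s2 s2 s2 s2 s1^-1 s2 s1^-1 on 3 strands, 8 crossings.
Writhe w = (#positive) - (#negative) = 5 - 3 = 2.
Computing the Kauffman bracket via state sum. There are 2^8 = 256 states.
Smooth each crossing (0=||, 1=⌣⌢); contribution A^(Σ sign_k(1-2s_k)) * d^(L-1).
Tabulate the states by total A-exponent and number of loops L (A-exp: L × count):
  A^8: L=4 ×1
  A^6: L=3 ×8
  A^4: L=2 ×22, L=4 ×6
  A^2: L=1 ×23, L=3 ×29, L=5 ×4
  A^0: L=2 ×47, L=4 ×22, L=6 ×1
  A^-2: L=3 ×48, L=5 ×8
  A^-4: L=4 ×27, L=6 ×1
  A^-6: L=5 ×8
  A^-8: L=6 ×1
Each group contributes A^e * Σ count * d^(L-1):
Powers of d = -A^2 - A^-2: d^2 = A^4 + 2 + A^-4; d^3 = -A^6 - 3*A^2 - 3*A^-2 - A^-6; d^4 = A^8 + 4*A^4 + 6 + 4*A^-4 + A^-8; d^5 = -A^10 - 5*A^6 - 10*A^2 - 10*A^-2 - 5*A^-6 - A^-10.
  A^8 * (d^3) = -A^14 - 3*A^10 - 3*A^6 - A^2
  A^6 * (8*d^2) = 8*A^10 + 16*A^6 + 8*A^2
  A^4 * (22*d + 6*d^3) = -6*A^10 - 40*A^6 - 40*A^2 - 6*A^-2
  A^2 * (23 + 29*d^2 + 4*d^4) = 4*A^10 + 45*A^6 + 105*A^2 + 45*A^-2 + 4*A^-6
  A^0 * (47*d + 22*d^3 + d^5) = -A^10 - 27*A^6 - 123*A^2 - 123*A^-2 - 27*A^-6 - A^-10
  A^-2 * (48*d^2 + 8*d^4) = 8*A^6 + 80*A^2 + 144*A^-2 + 80*A^-6 + 8*A^-10
  A^-4 * (27*d^3 + d^5) = -A^6 - 32*A^2 - 91*A^-2 - 91*A^-6 - 32*A^-10 - A^-14
  A^-6 * (8*d^4) = 8*A^2 + 32*A^-2 + 48*A^-6 + 32*A^-10 + 8*A^-14
  A^-8 * (d^5) = -A^2 - 5*A^-2 - 10*A^-6 - 10*A^-10 - 5*A^-14 - A^-18
Summing the groups: <K> = -A^14 + 2*A^10 - 2*A^6 + 4*A^2 - 4*A^-2 + 4*A^-6 - 3*A^-10 + 2*A^-14 - A^-18
Normalise by the writhe: (-A^3)^(-w) = (-A^3)^(-2) = A^-6, so f(A) = A^-6 * <K> = -A^8 + 2*A^4 - 2 + 4*A^-4 - 4*A^-8 + 4*A^-12 - 3*A^-16 + 2*A^-20 - A^-24.
Substitute A = t^(-1/4), i.e. A^e → t^(-e/4): V(t) = -t^6 + 2*t^5 - 3*t^4 + 4*t^3 - 4*t^2 + 4*t - 2 + 2*t^-1 - t^-2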